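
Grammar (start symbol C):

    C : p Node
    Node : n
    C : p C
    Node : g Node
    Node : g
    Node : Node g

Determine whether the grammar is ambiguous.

Ambiguous

Witness: p g g

Derivation 1: C ⇒ p Node ⇒ p g Node ⇒ p g g
Derivation 2: C ⇒ p Node ⇒ p Node g ⇒ p g g

Two distinct leftmost derivations for the same string.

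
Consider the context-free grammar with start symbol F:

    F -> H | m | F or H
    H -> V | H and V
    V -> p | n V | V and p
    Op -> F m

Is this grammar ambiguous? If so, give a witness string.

Ambiguous

Witness: p and p

Derivation 1: F ⇒ H ⇒ V ⇒ V and p ⇒ p and p
Derivation 2: F ⇒ H ⇒ H and V ⇒ V and V ⇒ p and V ⇒ p and p

Two distinct leftmost derivations for the same string.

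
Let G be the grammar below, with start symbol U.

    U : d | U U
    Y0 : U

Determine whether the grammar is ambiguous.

Ambiguous

Witness: d d d

Derivation 1: U ⇒ U U ⇒ d U ⇒ d U U ⇒ d d U ⇒ d d d
Derivation 2: U ⇒ U U ⇒ U U U ⇒ d U U ⇒ d d U ⇒ d d d

Two distinct leftmost derivations for the same string.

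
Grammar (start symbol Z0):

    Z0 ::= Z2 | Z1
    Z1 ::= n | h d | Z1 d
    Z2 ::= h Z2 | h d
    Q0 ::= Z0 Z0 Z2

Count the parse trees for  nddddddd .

1

Parse trees for nddddddd:
  [Z0 [Z1 [Z1 [Z1 [Z1 [Z1 [Z1 [Z1 [Z1 n] d] d] d] d] d] d] d]]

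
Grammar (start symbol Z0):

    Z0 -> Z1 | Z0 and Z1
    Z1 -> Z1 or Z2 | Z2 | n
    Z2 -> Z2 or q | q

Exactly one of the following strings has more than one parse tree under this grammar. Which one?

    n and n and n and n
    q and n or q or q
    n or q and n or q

q and n or q or q

n and n and n and n: 1 tree
q and n or q or q: 2 trees
n or q and n or q: 1 tree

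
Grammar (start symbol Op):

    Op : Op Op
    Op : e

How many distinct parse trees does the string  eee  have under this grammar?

2

Parse trees for eee:
  [Op [Op e] [Op [Op e] [Op e]]]
  [Op [Op [Op e] [Op e]] [Op e]]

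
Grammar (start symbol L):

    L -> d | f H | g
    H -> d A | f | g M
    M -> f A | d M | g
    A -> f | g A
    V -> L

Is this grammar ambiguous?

Unambiguous

Only L, H, M, A are reachable from L; ignoring the rest: Each reachable nonterminal has at most one production per leading terminal, and all productions are right-linear; the derivation is determined token-by-token.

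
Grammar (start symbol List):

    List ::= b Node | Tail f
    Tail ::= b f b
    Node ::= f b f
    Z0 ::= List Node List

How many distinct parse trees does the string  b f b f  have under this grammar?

Parse trees for b f b f:
  [List b [Node f b f]]
  [List [Tail b f b] f]

2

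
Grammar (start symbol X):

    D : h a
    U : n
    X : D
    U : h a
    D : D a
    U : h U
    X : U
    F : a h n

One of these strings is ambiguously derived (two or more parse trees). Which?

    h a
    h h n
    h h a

h a

h a: 2 trees
h h n: 1 tree
h h a: 1 tree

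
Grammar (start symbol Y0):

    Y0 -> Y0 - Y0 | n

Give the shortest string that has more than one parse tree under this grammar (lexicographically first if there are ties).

n - n - n

length 1: no string has ≥2 trees
length 3: no string has ≥2 trees
length 5: n - n - n has 2 parse trees

Two derivations of n - n - n:
  Y0 ⇒ Y0 - Y0 ⇒ Y0 - Y0 - Y0 ⇒ n - Y0 - Y0 ⇒ n - n - Y0 ⇒ n - n - n
  Y0 ⇒ Y0 - Y0 ⇒ n - Y0 ⇒ n - Y0 - Y0 ⇒ n - n - Y0 ⇒ n - n - n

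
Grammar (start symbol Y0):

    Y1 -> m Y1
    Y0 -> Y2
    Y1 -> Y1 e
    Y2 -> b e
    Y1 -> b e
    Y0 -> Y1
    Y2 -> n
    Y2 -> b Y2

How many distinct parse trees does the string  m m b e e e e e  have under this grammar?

Parse trees for m m b e e e e e (showing first 6 of 15):
  [Y0 [Y1 m [Y1 m [Y1 [Y1 [Y1 [Y1 [Y1 b e] e] e] e] e]]]]
  [Y0 [Y1 m [Y1 [Y1 m [Y1 [Y1 [Y1 [Y1 b e] e] e] e]] e]]]
  [Y0 [Y1 m [Y1 [Y1 [Y1 m [Y1 [Y1 [Y1 b e] e] e]] e] e]]]
  [Y0 [Y1 m [Y1 [Y1 [Y1 [Y1 m [Y1 [Y1 b e] e]] e] e] e]]]
  [Y0 [Y1 m [Y1 [Y1 [Y1 [Y1 [Y1 m [Y1 b e]] e] e] e] e]]]
  [Y0 [Y1 [Y1 m [Y1 m [Y1 [Y1 [Y1 [Y1 b e] e] e] e]]] e]]

15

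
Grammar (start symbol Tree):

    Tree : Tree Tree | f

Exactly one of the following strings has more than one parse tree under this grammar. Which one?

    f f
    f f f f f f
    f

f f f f f f

f f: 1 tree
f f f f f f: 42 trees
f: 1 tree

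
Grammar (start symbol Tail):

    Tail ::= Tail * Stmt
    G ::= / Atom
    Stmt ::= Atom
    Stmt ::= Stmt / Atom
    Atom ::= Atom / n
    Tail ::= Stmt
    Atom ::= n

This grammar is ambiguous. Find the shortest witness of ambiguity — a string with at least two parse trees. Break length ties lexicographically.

n / n

length 1: no string has ≥2 trees
length 3: n / n has 2 parse trees

Two derivations of n / n:
  Tail ⇒ Stmt ⇒ Atom ⇒ Atom / n ⇒ n / n
  Tail ⇒ Stmt ⇒ Stmt / Atom ⇒ Atom / Atom ⇒ n / Atom ⇒ n / n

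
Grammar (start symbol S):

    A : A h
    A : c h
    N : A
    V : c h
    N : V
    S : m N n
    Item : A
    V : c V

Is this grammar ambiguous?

Ambiguous

Witness: m c h n

Derivation 1: S ⇒ m N n ⇒ m A n ⇒ m c h n
Derivation 2: S ⇒ m N n ⇒ m V n ⇒ m c h n

Two distinct leftmost derivations for the same string.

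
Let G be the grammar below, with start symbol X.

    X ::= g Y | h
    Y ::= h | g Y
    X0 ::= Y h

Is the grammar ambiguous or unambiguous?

(X0 is unreachable from X, so its rules don't affect L(X).) Each reachable nonterminal has at most one production per leading terminal, and all productions are right-linear; the derivation is determined token-by-token.

Unambiguous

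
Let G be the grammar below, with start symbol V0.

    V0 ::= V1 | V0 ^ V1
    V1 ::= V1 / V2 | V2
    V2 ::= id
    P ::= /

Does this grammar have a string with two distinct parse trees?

Unambiguous

(P is unreachable from V0, so its rules don't affect L(V0).) This is a standard precedence ladder (V0 over V1 over V2), with each level left-recursive on its own operator ('^' at V0, '/' at V1). That structure is LR(1), hence unambiguous.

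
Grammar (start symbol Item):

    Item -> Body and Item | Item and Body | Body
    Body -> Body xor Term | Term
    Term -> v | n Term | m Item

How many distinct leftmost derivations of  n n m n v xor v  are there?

2

Parse trees for n n m n v xor v:
  [Item [Body [Body [Term n [Term n [Term m [Item [Body [Term n [Term v]]]]]]]] xor [Term v]]]
  [Item [Body [Term n [Term n [Term m [Item [Body [Body [Term n [Term v]]] xor [Term v]]]]]]]]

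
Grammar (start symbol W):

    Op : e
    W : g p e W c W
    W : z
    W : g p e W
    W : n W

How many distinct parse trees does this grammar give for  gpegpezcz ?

2

Parse trees for gpegpezcz:
  [W g p e [W g p e [W z]] c [W z]]
  [W g p e [W g p e [W z] c [W z]]]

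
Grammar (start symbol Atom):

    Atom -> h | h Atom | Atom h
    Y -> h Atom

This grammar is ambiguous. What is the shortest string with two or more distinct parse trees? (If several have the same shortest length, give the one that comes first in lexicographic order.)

h h

length 1: no string has ≥2 trees
length 2: h h has 2 parse trees

Two derivations of h h:
  Atom ⇒ h Atom ⇒ h h
  Atom ⇒ Atom h ⇒ h h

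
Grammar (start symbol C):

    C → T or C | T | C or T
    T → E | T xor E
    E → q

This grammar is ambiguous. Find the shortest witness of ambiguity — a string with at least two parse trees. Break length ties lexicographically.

length 1: no string has ≥2 trees
length 3: q or q has 2 parse trees

Two derivations of q or q:
  C ⇒ T or C ⇒ E or C ⇒ q or C ⇒ q or T ⇒ q or E ⇒ q or q
  C ⇒ C or T ⇒ T or T ⇒ E or T ⇒ q or T ⇒ q or E ⇒ q or q

q or q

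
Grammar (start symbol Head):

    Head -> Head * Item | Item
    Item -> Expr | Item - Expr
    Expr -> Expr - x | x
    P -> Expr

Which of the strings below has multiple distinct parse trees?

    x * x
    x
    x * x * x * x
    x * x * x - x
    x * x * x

x * x: 1 tree
x: 1 tree
x * x * x * x: 1 tree
x * x * x - x: 2 trees
x * x * x: 1 tree

x * x * x - x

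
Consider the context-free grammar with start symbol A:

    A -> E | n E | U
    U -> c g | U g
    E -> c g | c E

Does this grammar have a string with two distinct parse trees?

Witness: c g

Derivation 1: A ⇒ E ⇒ c g
Derivation 2: A ⇒ U ⇒ c g

Two distinct leftmost derivations for the same string.

Ambiguous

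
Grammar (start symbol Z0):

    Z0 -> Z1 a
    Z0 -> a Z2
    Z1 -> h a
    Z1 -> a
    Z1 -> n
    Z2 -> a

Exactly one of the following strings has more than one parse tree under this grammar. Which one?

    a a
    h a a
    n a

a a: 2 trees
h a a: 1 tree
n a: 1 tree

a a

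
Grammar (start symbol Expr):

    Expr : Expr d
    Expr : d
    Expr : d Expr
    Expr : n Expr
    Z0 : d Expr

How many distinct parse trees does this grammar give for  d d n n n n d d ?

8

Parse trees for d d n n n n d d:
  [Expr [Expr d [Expr d [Expr n [Expr n [Expr n [Expr n [Expr d]]]]]]] d]
  [Expr d [Expr [Expr d [Expr n [Expr n [Expr n [Expr n [Expr d]]]]]] d]]
  [Expr d [Expr d [Expr [Expr n [Expr n [Expr n [Expr n [Expr d]]]]] d]]]
  [Expr d [Expr d [Expr n [Expr [Expr n [Expr n [Expr n [Expr d]]]] d]]]]
  [Expr d [Expr d [Expr n [Expr n [Expr [Expr n [Expr n [Expr d]]] d]]]]]
  [Expr d [Expr d [Expr n [Expr n [Expr n [Expr [Expr n [Expr d]] d]]]]]]
  [Expr d [Expr d [Expr n [Expr n [Expr n [Expr n [Expr [Expr d] d]]]]]]]
  [Expr d [Expr d [Expr n [Expr n [Expr n [Expr n [Expr d [Expr d]]]]]]]]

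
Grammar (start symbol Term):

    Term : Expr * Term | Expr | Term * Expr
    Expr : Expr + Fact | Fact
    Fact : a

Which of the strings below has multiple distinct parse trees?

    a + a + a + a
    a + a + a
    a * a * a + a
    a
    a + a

a + a + a + a: 1 tree
a + a + a: 1 tree
a * a * a + a: 4 trees
a: 1 tree
a + a: 1 tree

a * a * a + a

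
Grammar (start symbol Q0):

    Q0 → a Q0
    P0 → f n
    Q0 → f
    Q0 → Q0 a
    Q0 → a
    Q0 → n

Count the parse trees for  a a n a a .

Parse trees for a a n a a:
  [Q0 a [Q0 a [Q0 [Q0 [Q0 n] a] a]]]
  [Q0 a [Q0 [Q0 a [Q0 [Q0 n] a]] a]]
  [Q0 a [Q0 [Q0 [Q0 a [Q0 n]] a] a]]
  [Q0 [Q0 a [Q0 a [Q0 [Q0 n] a]]] a]
  [Q0 [Q0 a [Q0 [Q0 a [Q0 n]] a]] a]
  [Q0 [Q0 [Q0 a [Q0 a [Q0 n]]] a] a]

6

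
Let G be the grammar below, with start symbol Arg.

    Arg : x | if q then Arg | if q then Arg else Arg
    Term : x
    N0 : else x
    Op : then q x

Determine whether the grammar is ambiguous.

Ambiguous

Witness: if q then if q then x else x

Derivation 1: Arg ⇒ if q then Arg ⇒ if q then if q then Arg else Arg ⇒ if q then if q then x else Arg ⇒ if q then if q then x else x
Derivation 2: Arg ⇒ if q then Arg else Arg ⇒ if q then if q then Arg else Arg ⇒ if q then if q then x else Arg ⇒ if q then if q then x else x

Two distinct leftmost derivations for the same string.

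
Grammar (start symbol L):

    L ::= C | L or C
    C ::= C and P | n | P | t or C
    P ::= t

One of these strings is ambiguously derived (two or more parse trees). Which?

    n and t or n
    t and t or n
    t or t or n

t or t or n

n and t or n: 1 tree
t and t or n: 1 tree
t or t or n: 4 trees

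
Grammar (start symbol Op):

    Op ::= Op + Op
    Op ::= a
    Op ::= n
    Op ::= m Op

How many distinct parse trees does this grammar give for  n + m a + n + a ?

9

Parse trees for n + m a + n + a (showing first 6 of 9):
  [Op [Op n] + [Op [Op m [Op a]] + [Op [Op n] + [Op a]]]]
  [Op [Op n] + [Op [Op [Op m [Op a]] + [Op n]] + [Op a]]]
  [Op [Op n] + [Op [Op m [Op [Op a] + [Op n]]] + [Op a]]]
  [Op [Op n] + [Op m [Op [Op a] + [Op [Op n] + [Op a]]]]]
  [Op [Op n] + [Op m [Op [Op [Op a] + [Op n]] + [Op a]]]]
  [Op [Op [Op n] + [Op m [Op a]]] + [Op [Op n] + [Op a]]]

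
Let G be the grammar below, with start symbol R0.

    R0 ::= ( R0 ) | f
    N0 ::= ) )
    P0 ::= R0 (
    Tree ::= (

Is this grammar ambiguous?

Unambiguous

Only R0 is reachable from R0; ignoring the rest: L(R0) is { openⁿ atom closeⁿ : n ≥ 0 }. The bracket depth fixes n, and the derivation is forced at every step.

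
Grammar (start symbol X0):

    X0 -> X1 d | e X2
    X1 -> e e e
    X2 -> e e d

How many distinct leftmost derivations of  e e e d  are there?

2

Parse trees for e e e d:
  [X0 [X1 e e e] d]
  [X0 e [X2 e e d]]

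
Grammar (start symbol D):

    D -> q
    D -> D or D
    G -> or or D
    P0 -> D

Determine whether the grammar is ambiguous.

Ambiguous

Witness: q or q or q

Derivation 1: D ⇒ D or D ⇒ q or D ⇒ q or D or D ⇒ q or q or D ⇒ q or q or q
Derivation 2: D ⇒ D or D ⇒ D or D or D ⇒ q or D or D ⇒ q or q or D ⇒ q or q or q

Two distinct leftmost derivations for the same string.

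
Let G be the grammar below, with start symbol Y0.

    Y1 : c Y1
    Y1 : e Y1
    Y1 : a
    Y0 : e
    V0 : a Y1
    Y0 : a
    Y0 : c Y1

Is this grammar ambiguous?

Unambiguous

(V0 is unreachable from Y0, so its rules don't affect L(Y0).) Restricted to the reachable nonterminals, every rule has the form A → t or A → t B, and no two rules for the same A share a first terminal. The grammar encodes a DFA — one run per string.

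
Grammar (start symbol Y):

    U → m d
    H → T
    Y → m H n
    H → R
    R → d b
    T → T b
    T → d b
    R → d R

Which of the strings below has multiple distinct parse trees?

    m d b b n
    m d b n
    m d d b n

m d b n

m d b b n: 1 tree
m d b n: 2 trees
m d d b n: 1 tree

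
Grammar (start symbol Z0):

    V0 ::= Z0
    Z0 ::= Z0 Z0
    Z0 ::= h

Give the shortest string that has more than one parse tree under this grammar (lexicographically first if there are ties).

length 1: no string has ≥2 trees
length 2: no string has ≥2 trees
length 3: h h h has 2 parse trees

Two derivations of h h h:
  Z0 ⇒ Z0 Z0 ⇒ Z0 Z0 Z0 ⇒ h Z0 Z0 ⇒ h h Z0 ⇒ h h h
  Z0 ⇒ Z0 Z0 ⇒ h Z0 ⇒ h Z0 Z0 ⇒ h h Z0 ⇒ h h h

h h h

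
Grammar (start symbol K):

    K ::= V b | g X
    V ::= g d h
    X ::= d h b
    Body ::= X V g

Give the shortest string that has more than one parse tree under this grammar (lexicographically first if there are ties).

length 4: g d h b has 2 parse trees

Two derivations of g d h b:
  K ⇒ V b ⇒ g d h b
  K ⇒ g X ⇒ g d h b

g d h b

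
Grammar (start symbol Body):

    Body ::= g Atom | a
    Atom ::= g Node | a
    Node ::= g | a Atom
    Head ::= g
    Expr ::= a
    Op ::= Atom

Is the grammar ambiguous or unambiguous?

Only Body, Atom, Node are reachable from Body; ignoring the rest: Each reachable nonterminal has at most one production per leading terminal, and all productions are right-linear; the derivation is determined token-by-token.

Unambiguous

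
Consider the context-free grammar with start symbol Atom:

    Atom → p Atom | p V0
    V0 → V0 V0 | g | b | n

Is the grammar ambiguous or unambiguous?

Ambiguous

Witness: p b b b

Derivation 1: Atom ⇒ p V0 ⇒ p V0 V0 ⇒ p V0 V0 V0 ⇒ p b V0 V0 ⇒ p b b V0 ⇒ p b b b
Derivation 2: Atom ⇒ p V0 ⇒ p V0 V0 ⇒ p b V0 ⇒ p b V0 V0 ⇒ p b b V0 ⇒ p b b b

Two distinct leftmost derivations for the same string.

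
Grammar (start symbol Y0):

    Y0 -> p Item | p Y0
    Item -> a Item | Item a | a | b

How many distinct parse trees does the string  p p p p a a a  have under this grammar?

Parse trees for p p p p a a a:
  [Y0 p [Y0 p [Y0 p [Y0 p [Item a [Item a [Item a]]]]]]]
  [Y0 p [Y0 p [Y0 p [Y0 p [Item a [Item [Item a] a]]]]]]
  [Y0 p [Y0 p [Y0 p [Y0 p [Item [Item a [Item a]] a]]]]]
  [Y0 p [Y0 p [Y0 p [Y0 p [Item [Item [Item a] a] a]]]]]

4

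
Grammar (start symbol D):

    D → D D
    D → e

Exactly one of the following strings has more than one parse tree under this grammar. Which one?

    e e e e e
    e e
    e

e e e e e

e e e e e: 14 trees
e e: 1 tree
e: 1 tree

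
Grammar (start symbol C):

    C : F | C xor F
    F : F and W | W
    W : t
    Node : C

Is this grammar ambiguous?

Unambiguous

Only C, F, W are reachable from C; ignoring the rest: The grammar is stratified — C handles 'xor' (left-recursive), F handles 'and', W atoms. Each operator has a fixed associativity and precedence level, so every string has one parse.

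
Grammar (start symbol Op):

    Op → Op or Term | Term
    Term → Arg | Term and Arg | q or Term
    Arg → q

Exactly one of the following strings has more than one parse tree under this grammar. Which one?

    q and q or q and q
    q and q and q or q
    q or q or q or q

q and q or q and q: 1 tree
q and q and q or q: 1 tree
q or q or q or q: 8 trees

q or q or q or q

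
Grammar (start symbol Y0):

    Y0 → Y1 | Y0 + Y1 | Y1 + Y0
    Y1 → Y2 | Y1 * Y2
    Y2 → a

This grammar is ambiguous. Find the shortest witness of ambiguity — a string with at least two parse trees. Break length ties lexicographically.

length 1: no string has ≥2 trees
length 3: a + a has 2 parse trees

Two derivations of a + a:
  Y0 ⇒ Y0 + Y1 ⇒ Y1 + Y1 ⇒ Y2 + Y1 ⇒ a + Y1 ⇒ a + Y2 ⇒ a + a
  Y0 ⇒ Y1 + Y0 ⇒ Y2 + Y0 ⇒ a + Y0 ⇒ a + Y1 ⇒ a + Y2 ⇒ a + a

a + a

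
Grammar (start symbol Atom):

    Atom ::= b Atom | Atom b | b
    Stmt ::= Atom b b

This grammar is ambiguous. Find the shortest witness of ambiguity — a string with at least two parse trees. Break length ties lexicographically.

b b

length 1: no string has ≥2 trees
length 2: b b has 2 parse trees

Two derivations of b b:
  Atom ⇒ b Atom ⇒ b b
  Atom ⇒ Atom b ⇒ b b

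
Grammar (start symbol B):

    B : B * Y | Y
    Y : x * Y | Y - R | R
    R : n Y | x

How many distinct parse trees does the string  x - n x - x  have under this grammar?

Parse trees for x - n x - x:
  [B [Y [Y [R x]] - [R n [Y [Y [R x]] - [R x]]]]]
  [B [Y [Y [Y [R x]] - [R n [Y [R x]]]] - [R x]]]

2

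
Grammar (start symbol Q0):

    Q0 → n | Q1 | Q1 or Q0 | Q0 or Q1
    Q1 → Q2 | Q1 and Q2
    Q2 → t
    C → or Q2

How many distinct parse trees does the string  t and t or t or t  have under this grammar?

4

Parse trees for t and t or t or t:
  [Q0 [Q1 [Q1 [Q2 t]] and [Q2 t]] or [Q0 [Q1 [Q2 t]] or [Q0 [Q1 [Q2 t]]]]]
  [Q0 [Q1 [Q1 [Q2 t]] and [Q2 t]] or [Q0 [Q0 [Q1 [Q2 t]]] or [Q1 [Q2 t]]]]
  [Q0 [Q0 [Q1 [Q1 [Q2 t]] and [Q2 t]] or [Q0 [Q1 [Q2 t]]]] or [Q1 [Q2 t]]]
  [Q0 [Q0 [Q0 [Q1 [Q1 [Q2 t]] and [Q2 t]]] or [Q1 [Q2 t]]] or [Q1 [Q2 t]]]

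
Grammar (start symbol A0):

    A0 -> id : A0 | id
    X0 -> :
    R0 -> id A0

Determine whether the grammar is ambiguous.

(X0, R0 are unreachable from A0, so their rules don't affect L(A0).) Right-recursive list with a separator: after each atom, whether the separator follows determines the rule. One parse per string.

Unambiguous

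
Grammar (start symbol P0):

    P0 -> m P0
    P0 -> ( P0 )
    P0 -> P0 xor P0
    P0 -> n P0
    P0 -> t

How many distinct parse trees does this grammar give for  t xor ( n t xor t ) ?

Parse trees for t xor ( n t xor t ):
  [P0 [P0 t] xor [P0 ( [P0 [P0 n [P0 t]] xor [P0 t]] )]]
  [P0 [P0 t] xor [P0 ( [P0 n [P0 [P0 t] xor [P0 t]]] )]]

2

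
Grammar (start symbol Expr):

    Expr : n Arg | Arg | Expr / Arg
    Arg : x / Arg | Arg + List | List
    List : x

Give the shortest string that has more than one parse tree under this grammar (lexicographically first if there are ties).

length 1: no string has ≥2 trees
length 2: no string has ≥2 trees
length 3: x / x has 2 parse trees

Two derivations of x / x:
  Expr ⇒ Arg ⇒ x / Arg ⇒ x / List ⇒ x / x
  Expr ⇒ Expr / Arg ⇒ Arg / Arg ⇒ List / Arg ⇒ x / Arg ⇒ x / List ⇒ x / x

x / x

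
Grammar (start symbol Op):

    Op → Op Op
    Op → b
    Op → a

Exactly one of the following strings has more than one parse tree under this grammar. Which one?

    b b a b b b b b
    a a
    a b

b b a b b b b b: 429 trees
a a: 1 tree
a b: 1 tree

b b a b b b b b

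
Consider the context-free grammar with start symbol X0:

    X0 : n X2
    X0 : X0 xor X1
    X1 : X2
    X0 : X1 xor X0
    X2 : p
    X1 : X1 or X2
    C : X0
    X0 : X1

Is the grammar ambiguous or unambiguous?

Ambiguous

Witness: p xor p

Derivation 1: X0 ⇒ X0 xor X1 ⇒ X1 xor X1 ⇒ X2 xor X1 ⇒ p xor X1 ⇒ p xor X2 ⇒ p xor p
Derivation 2: X0 ⇒ X1 xor X0 ⇒ X2 xor X0 ⇒ p xor X0 ⇒ p xor X1 ⇒ p xor X2 ⇒ p xor p

Two distinct leftmost derivations for the same string.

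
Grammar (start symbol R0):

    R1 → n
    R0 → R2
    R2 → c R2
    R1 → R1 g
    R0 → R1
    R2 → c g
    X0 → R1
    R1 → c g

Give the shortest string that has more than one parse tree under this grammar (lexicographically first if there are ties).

c g

length 1: no string has ≥2 trees
length 2: c g has 2 parse trees

Two derivations of c g:
  R0 ⇒ R2 ⇒ c g
  R0 ⇒ R1 ⇒ c g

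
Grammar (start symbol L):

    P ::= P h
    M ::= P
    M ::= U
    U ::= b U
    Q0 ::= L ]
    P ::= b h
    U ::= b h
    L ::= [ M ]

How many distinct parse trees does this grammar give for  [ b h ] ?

2

Parse trees for [ b h ]:
  [L [ [M [P b h]] ]]
  [L [ [M [U b h]] ]]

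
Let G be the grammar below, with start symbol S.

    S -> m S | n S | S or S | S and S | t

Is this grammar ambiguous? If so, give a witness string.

Witness: m t and t

Derivation 1: S ⇒ m S ⇒ m S and S ⇒ m t and S ⇒ m t and t
Derivation 2: S ⇒ S and S ⇒ m S and S ⇒ m t and S ⇒ m t and t

Two distinct leftmost derivations for the same string.

Ambiguous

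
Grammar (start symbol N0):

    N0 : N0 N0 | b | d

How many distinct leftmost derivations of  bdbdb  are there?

14

Parse trees for bdbdb (showing first 6 of 14):
  [N0 [N0 b] [N0 [N0 d] [N0 [N0 b] [N0 [N0 d] [N0 b]]]]]
  [N0 [N0 b] [N0 [N0 d] [N0 [N0 [N0 b] [N0 d]] [N0 b]]]]
  [N0 [N0 b] [N0 [N0 [N0 d] [N0 b]] [N0 [N0 d] [N0 b]]]]
  [N0 [N0 b] [N0 [N0 [N0 d] [N0 [N0 b] [N0 d]]] [N0 b]]]
  [N0 [N0 b] [N0 [N0 [N0 [N0 d] [N0 b]] [N0 d]] [N0 b]]]
  [N0 [N0 [N0 b] [N0 d]] [N0 [N0 b] [N0 [N0 d] [N0 b]]]]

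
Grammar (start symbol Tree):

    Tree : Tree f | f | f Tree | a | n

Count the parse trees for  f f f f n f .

5

Parse trees for f f f f n f:
  [Tree [Tree f [Tree f [Tree f [Tree f [Tree n]]]]] f]
  [Tree f [Tree [Tree f [Tree f [Tree f [Tree n]]]] f]]
  [Tree f [Tree f [Tree [Tree f [Tree f [Tree n]]] f]]]
  [Tree f [Tree f [Tree f [Tree [Tree f [Tree n]] f]]]]
  [Tree f [Tree f [Tree f [Tree f [Tree [Tree n] f]]]]]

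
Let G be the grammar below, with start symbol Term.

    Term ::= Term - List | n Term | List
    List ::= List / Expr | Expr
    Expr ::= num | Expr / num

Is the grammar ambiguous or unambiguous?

Ambiguous

Witness: num / num

Derivation 1: Term ⇒ List ⇒ List / Expr ⇒ Expr / Expr ⇒ num / Expr ⇒ num / num
Derivation 2: Term ⇒ List ⇒ Expr ⇒ Expr / num ⇒ num / num

Two distinct leftmost derivations for the same string.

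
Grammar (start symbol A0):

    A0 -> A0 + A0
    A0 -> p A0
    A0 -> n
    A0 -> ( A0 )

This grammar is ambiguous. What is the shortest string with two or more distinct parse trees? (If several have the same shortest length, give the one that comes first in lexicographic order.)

p n + n

length 1: no string has ≥2 trees
length 2: no string has ≥2 trees
length 3: no string has ≥2 trees
length 4: p n + n has 2 parse trees

Two derivations of p n + n:
  A0 ⇒ A0 + A0 ⇒ p A0 + A0 ⇒ p n + A0 ⇒ p n + n
  A0 ⇒ p A0 ⇒ p A0 + A0 ⇒ p n + A0 ⇒ p n + n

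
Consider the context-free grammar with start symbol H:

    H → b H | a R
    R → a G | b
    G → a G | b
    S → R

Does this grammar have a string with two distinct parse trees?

Only H, R, G are reachable from H; ignoring the rest: Restricted to the reachable nonterminals, every rule has the form A → t or A → t B, and no two rules for the same A share a first terminal. The grammar encodes a DFA — one run per string.

Unambiguous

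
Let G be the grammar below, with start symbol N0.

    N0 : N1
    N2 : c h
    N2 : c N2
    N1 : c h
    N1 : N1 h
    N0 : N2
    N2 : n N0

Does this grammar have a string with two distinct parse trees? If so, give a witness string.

Ambiguous

Witness: c h

Derivation 1: N0 ⇒ N1 ⇒ c h
Derivation 2: N0 ⇒ N2 ⇒ c h

Two distinct leftmost derivations for the same string.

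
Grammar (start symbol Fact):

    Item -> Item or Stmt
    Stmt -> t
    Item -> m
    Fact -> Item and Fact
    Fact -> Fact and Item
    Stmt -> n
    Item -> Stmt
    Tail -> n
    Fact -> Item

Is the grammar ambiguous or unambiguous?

Witness: m and m

Derivation 1: Fact ⇒ Item and Fact ⇒ m and Fact ⇒ m and Item ⇒ m and m
Derivation 2: Fact ⇒ Fact and Item ⇒ Item and Item ⇒ m and Item ⇒ m and m

Two distinct leftmost derivations for the same string.

Ambiguous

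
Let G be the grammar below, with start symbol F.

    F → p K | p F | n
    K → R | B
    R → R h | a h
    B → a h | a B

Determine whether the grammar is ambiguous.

Witness: p a h

Derivation 1: F ⇒ p K ⇒ p R ⇒ p a h
Derivation 2: F ⇒ p K ⇒ p B ⇒ p a h

Two distinct leftmost derivations for the same string.

Ambiguous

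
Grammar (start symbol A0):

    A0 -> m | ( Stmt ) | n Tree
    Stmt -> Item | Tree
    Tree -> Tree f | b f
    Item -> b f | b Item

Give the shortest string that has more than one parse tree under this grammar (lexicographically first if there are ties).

length 1: no string has ≥2 trees
length 3: no string has ≥2 trees
length 4: ( b f ) has 2 parse trees

Two derivations of ( b f ):
  A0 ⇒ ( Stmt ) ⇒ ( Item ) ⇒ ( b f )
  A0 ⇒ ( Stmt ) ⇒ ( Tree ) ⇒ ( b f )

( b f )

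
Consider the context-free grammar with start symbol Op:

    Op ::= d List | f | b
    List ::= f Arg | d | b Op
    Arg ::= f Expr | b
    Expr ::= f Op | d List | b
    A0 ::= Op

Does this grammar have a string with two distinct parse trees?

(A0 is unreachable from Op, so its rules don't affect L(Op).) Each reachable nonterminal has at most one production per leading terminal, and all productions are right-linear; the derivation is determined token-by-token.

Unambiguous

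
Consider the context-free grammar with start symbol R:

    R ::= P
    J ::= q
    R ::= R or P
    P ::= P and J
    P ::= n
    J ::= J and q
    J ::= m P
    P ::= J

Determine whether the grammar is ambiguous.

Ambiguous

Witness: q and q

Derivation 1: R ⇒ P ⇒ P and J ⇒ J and J ⇒ q and J ⇒ q and q
Derivation 2: R ⇒ P ⇒ J ⇒ J and q ⇒ q and q

Two distinct leftmost derivations for the same string.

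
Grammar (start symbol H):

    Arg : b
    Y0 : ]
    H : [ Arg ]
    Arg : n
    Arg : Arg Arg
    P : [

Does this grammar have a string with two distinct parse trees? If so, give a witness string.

Ambiguous

Witness: [ b b b ]

Derivation 1: H ⇒ [ Arg ] ⇒ [ Arg Arg ] ⇒ [ b Arg ] ⇒ [ b Arg Arg ] ⇒ [ b b Arg ] ⇒ [ b b b ]
Derivation 2: H ⇒ [ Arg ] ⇒ [ Arg Arg ] ⇒ [ Arg Arg Arg ] ⇒ [ b Arg Arg ] ⇒ [ b b Arg ] ⇒ [ b b b ]

Two distinct leftmost derivations for the same string.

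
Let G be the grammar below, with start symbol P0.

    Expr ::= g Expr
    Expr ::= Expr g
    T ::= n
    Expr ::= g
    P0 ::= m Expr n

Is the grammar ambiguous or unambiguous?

Ambiguous

Witness: m g g n

Derivation 1: P0 ⇒ m Expr n ⇒ m g Expr n ⇒ m g g n
Derivation 2: P0 ⇒ m Expr n ⇒ m Expr g n ⇒ m g g n

Two distinct leftmost derivations for the same string.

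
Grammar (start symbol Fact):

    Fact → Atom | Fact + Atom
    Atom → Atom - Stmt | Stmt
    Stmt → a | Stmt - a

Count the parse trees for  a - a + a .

Parse trees for a - a + a:
  [Fact [Fact [Atom [Atom [Stmt a]] - [Stmt a]]] + [Atom [Stmt a]]]
  [Fact [Fact [Atom [Stmt [Stmt a] - a]]] + [Atom [Stmt a]]]

2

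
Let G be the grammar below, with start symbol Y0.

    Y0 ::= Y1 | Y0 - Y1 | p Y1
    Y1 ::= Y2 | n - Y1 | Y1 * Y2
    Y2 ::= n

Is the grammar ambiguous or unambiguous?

Witness: n - n

Derivation 1: Y0 ⇒ Y1 ⇒ n - Y1 ⇒ n - Y2 ⇒ n - n
Derivation 2: Y0 ⇒ Y0 - Y1 ⇒ Y1 - Y1 ⇒ Y2 - Y1 ⇒ n - Y1 ⇒ n - Y2 ⇒ n - n

Two distinct leftmost derivations for the same string.

Ambiguous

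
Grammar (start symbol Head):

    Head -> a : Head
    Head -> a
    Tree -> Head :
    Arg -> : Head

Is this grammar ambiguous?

Only Head is reachable from Head; ignoring the rest: The reachable grammar is A → atom sep A | atom. Each atom is followed by either the separator (recurse) or end-of-string (stop) — no choice point.

Unambiguous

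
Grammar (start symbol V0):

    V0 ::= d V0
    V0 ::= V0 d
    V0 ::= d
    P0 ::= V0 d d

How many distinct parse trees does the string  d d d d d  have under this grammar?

Parse trees for d d d d d (showing first 6 of 16):
  [V0 d [V0 d [V0 d [V0 d [V0 d]]]]]
  [V0 d [V0 d [V0 d [V0 [V0 d] d]]]]
  [V0 d [V0 d [V0 [V0 d [V0 d]] d]]]
  [V0 d [V0 d [V0 [V0 [V0 d] d] d]]]
  [V0 d [V0 [V0 d [V0 d [V0 d]]] d]]
  [V0 d [V0 [V0 d [V0 [V0 d] d]] d]]

16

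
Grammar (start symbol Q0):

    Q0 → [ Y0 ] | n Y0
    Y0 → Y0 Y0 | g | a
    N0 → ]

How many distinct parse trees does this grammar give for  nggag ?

5

Parse trees for nggag:
  [Q0 n [Y0 [Y0 g] [Y0 [Y0 g] [Y0 [Y0 a] [Y0 g]]]]]
  [Q0 n [Y0 [Y0 g] [Y0 [Y0 [Y0 g] [Y0 a]] [Y0 g]]]]
  [Q0 n [Y0 [Y0 [Y0 g] [Y0 g]] [Y0 [Y0 a] [Y0 g]]]]
  [Q0 n [Y0 [Y0 [Y0 g] [Y0 [Y0 g] [Y0 a]]] [Y0 g]]]
  [Q0 n [Y0 [Y0 [Y0 [Y0 g] [Y0 g]] [Y0 a]] [Y0 g]]]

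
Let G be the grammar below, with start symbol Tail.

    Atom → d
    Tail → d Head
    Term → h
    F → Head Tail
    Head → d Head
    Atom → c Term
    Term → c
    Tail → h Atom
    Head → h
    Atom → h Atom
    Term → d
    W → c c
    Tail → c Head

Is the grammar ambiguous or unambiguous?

Unambiguous

(W, F are unreachable from Tail, so their rules don't affect L(Tail).) Restricted to the reachable nonterminals, every rule has the form A → t or A → t B, and no two rules for the same A share a first terminal. The grammar encodes a DFA — one run per string.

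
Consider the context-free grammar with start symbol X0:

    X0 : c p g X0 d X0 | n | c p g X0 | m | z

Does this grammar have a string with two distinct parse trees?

Ambiguous

Witness: c p g c p g m d m

Derivation 1: X0 ⇒ c p g X0 d X0 ⇒ c p g c p g X0 d X0 ⇒ c p g c p g m d X0 ⇒ c p g c p g m d m
Derivation 2: X0 ⇒ c p g X0 ⇒ c p g c p g X0 d X0 ⇒ c p g c p g m d X0 ⇒ c p g c p g m d m

Two distinct leftmost derivations for the same string.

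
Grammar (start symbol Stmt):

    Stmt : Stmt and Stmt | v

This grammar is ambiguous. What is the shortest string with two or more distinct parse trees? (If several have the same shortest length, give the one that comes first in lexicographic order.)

v and v and v

length 1: no string has ≥2 trees
length 3: no string has ≥2 trees
length 5: v and v and v has 2 parse trees

Two derivations of v and v and v:
  Stmt ⇒ Stmt and Stmt ⇒ Stmt and Stmt and Stmt ⇒ v and Stmt and Stmt ⇒ v and v and Stmt ⇒ v and v and v
  Stmt ⇒ Stmt and Stmt ⇒ v and Stmt ⇒ v and Stmt and Stmt ⇒ v and v and Stmt ⇒ v and v and v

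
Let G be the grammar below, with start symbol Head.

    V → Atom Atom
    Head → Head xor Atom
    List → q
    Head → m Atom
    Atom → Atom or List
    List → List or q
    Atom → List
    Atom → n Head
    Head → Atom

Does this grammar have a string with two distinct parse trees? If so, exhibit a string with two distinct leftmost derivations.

Ambiguous

Witness: q or q

Derivation 1: Head ⇒ Atom ⇒ Atom or List ⇒ List or List ⇒ q or List ⇒ q or q
Derivation 2: Head ⇒ Atom ⇒ List ⇒ List or q ⇒ q or q

Two distinct leftmost derivations for the same string.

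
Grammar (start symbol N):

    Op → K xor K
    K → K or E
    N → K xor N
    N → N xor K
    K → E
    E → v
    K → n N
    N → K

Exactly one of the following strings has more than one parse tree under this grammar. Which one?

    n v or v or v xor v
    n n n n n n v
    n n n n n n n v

n v or v or v xor v

n v or v or v xor v: 8 trees
n n n n n n v: 1 tree
n n n n n n n v: 1 tree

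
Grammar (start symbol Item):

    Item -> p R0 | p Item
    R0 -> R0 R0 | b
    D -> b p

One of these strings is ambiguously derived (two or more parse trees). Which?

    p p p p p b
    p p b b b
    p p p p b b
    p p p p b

p p p p p b: 1 tree
p p b b b: 2 trees
p p p p b b: 1 tree
p p p p b: 1 tree

p p b b b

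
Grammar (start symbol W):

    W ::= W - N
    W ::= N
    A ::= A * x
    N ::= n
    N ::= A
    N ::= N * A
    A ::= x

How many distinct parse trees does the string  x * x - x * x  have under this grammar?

4

Parse trees for x * x - x * x:
  [W [W [N [A [A x] * x]]] - [N [A [A x] * x]]]
  [W [W [N [A [A x] * x]]] - [N [N [A x]] * [A x]]]
  [W [W [N [N [A x]] * [A x]]] - [N [A [A x] * x]]]
  [W [W [N [N [A x]] * [A x]]] - [N [N [A x]] * [A x]]]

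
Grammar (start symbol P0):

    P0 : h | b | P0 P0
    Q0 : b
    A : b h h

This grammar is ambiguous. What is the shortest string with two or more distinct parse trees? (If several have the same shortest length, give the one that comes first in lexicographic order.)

b b b

length 1: no string has ≥2 trees
length 2: no string has ≥2 trees
length 3: b b b has 2 parse trees

Two derivations of b b b:
  P0 ⇒ P0 P0 ⇒ b P0 ⇒ b P0 P0 ⇒ b b P0 ⇒ b b b
  P0 ⇒ P0 P0 ⇒ P0 P0 P0 ⇒ b P0 P0 ⇒ b b P0 ⇒ b b b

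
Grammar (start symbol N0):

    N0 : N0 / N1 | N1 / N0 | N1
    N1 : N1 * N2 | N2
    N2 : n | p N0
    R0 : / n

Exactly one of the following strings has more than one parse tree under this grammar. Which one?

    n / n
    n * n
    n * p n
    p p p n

n / n: 2 trees
n * n: 1 tree
n * p n: 1 tree
p p p n: 1 tree

n / n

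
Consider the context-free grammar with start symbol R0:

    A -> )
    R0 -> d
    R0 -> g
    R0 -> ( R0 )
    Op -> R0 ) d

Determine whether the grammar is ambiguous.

(A, Op are unreachable from R0, so their rules don't affect L(R0).) L(R0) is { openⁿ atom closeⁿ : n ≥ 0 }. The bracket depth fixes n, and the derivation is forced at every step.

Unambiguous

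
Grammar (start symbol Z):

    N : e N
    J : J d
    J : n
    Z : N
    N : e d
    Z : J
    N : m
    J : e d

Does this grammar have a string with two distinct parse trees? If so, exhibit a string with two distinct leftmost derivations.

Witness: e d

Derivation 1: Z ⇒ N ⇒ e d
Derivation 2: Z ⇒ J ⇒ e d

Two distinct leftmost derivations for the same string.

Ambiguous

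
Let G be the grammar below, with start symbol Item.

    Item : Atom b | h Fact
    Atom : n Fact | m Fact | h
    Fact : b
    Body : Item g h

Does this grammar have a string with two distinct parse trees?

Ambiguous

Witness: h b

Derivation 1: Item ⇒ Atom b ⇒ h b
Derivation 2: Item ⇒ h Fact ⇒ h b

Two distinct leftmost derivations for the same string.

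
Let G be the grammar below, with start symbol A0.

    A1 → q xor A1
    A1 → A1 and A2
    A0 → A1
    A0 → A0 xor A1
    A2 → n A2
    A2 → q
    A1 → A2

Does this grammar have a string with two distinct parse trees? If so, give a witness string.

Ambiguous

Witness: q xor q

Derivation 1: A0 ⇒ A1 ⇒ q xor A1 ⇒ q xor A2 ⇒ q xor q
Derivation 2: A0 ⇒ A0 xor A1 ⇒ A1 xor A1 ⇒ A2 xor A1 ⇒ q xor A1 ⇒ q xor A2 ⇒ q xor q

Two distinct leftmost derivations for the same string.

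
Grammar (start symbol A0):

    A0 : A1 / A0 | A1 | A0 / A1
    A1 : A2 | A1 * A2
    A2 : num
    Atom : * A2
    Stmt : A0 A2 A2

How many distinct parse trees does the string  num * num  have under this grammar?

Parse trees for num * num:
  [A0 [A1 [A1 [A2 num]] * [A2 num]]]

1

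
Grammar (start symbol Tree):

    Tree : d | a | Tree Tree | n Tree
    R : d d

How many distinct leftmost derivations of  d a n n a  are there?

2

Parse trees for d a n n a:
  [Tree [Tree d] [Tree [Tree a] [Tree n [Tree n [Tree a]]]]]
  [Tree [Tree [Tree d] [Tree a]] [Tree n [Tree n [Tree a]]]]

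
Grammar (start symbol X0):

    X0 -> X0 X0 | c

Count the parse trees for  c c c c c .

14

Parse trees for c c c c c (showing first 6 of 14):
  [X0 [X0 c] [X0 [X0 c] [X0 [X0 c] [X0 [X0 c] [X0 c]]]]]
  [X0 [X0 c] [X0 [X0 c] [X0 [X0 [X0 c] [X0 c]] [X0 c]]]]
  [X0 [X0 c] [X0 [X0 [X0 c] [X0 c]] [X0 [X0 c] [X0 c]]]]
  [X0 [X0 c] [X0 [X0 [X0 c] [X0 [X0 c] [X0 c]]] [X0 c]]]
  [X0 [X0 c] [X0 [X0 [X0 [X0 c] [X0 c]] [X0 c]] [X0 c]]]
  [X0 [X0 [X0 c] [X0 c]] [X0 [X0 c] [X0 [X0 c] [X0 c]]]]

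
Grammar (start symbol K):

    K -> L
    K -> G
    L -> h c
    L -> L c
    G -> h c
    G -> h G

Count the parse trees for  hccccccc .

1

Parse trees for hccccccc:
  [K [L [L [L [L [L [L [L h c] c] c] c] c] c] c]]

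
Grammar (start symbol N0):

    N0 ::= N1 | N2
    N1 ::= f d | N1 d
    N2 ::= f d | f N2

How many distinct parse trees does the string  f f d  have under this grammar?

Parse trees for f f d:
  [N0 [N2 f [N2 f d]]]

1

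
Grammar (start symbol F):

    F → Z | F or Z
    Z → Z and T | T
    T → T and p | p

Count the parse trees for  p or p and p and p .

4

Parse trees for p or p and p and p:
  [F [F [Z [T p]]] or [Z [Z [T p]] and [T [T p] and p]]]
  [F [F [Z [T p]]] or [Z [Z [Z [T p]] and [T p]] and [T p]]]
  [F [F [Z [T p]]] or [Z [Z [T [T p] and p]] and [T p]]]
  [F [F [Z [T p]]] or [Z [T [T [T p] and p] and p]]]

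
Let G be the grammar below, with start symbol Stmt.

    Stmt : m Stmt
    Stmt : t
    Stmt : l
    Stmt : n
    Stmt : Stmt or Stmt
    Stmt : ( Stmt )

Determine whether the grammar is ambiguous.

Witness: m l or l

Derivation 1: Stmt ⇒ m Stmt ⇒ m Stmt or Stmt ⇒ m l or Stmt ⇒ m l or l
Derivation 2: Stmt ⇒ Stmt or Stmt ⇒ m Stmt or Stmt ⇒ m l or Stmt ⇒ m l or l

Two distinct leftmost derivations for the same string.

Ambiguous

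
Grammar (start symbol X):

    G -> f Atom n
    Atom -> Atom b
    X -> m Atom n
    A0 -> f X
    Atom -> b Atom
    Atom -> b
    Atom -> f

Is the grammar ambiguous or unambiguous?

Witness: m b b n

Derivation 1: X ⇒ m Atom n ⇒ m Atom b n ⇒ m b b n
Derivation 2: X ⇒ m Atom n ⇒ m b Atom n ⇒ m b b n

Two distinct leftmost derivations for the same string.

Ambiguous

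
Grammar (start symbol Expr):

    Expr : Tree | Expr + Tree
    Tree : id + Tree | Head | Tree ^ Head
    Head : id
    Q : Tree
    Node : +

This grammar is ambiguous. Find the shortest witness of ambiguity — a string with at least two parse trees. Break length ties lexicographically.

length 1: no string has ≥2 trees
length 3: id + id has 2 parse trees

Two derivations of id + id:
  Expr ⇒ Tree ⇒ id + Tree ⇒ id + Head ⇒ id + id
  Expr ⇒ Expr + Tree ⇒ Tree + Tree ⇒ Head + Tree ⇒ id + Tree ⇒ id + Head ⇒ id + id

id + id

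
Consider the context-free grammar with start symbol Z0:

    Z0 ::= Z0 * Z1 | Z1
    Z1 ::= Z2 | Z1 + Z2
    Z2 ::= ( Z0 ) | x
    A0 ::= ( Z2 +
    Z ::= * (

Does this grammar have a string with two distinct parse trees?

Unambiguous

Only Z0, Z1, Z2 are reachable from Z0; ignoring the rest: The grammar is stratified — Z0 handles '*' (left-recursive), Z1 handles '+', Z2 atoms. Each operator has a fixed associativity and precedence level, so every string has one parse.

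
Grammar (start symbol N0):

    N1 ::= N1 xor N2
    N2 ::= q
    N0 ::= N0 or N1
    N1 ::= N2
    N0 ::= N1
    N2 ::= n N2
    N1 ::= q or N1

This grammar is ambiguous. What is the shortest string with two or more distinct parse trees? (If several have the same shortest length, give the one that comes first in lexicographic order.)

q or q

length 1: no string has ≥2 trees
length 2: no string has ≥2 trees
length 3: q or q has 2 parse trees

Two derivations of q or q:
  N0 ⇒ N0 or N1 ⇒ N1 or N1 ⇒ N2 or N1 ⇒ q or N1 ⇒ q or N2 ⇒ q or q
  N0 ⇒ N1 ⇒ q or N1 ⇒ q or N2 ⇒ q or q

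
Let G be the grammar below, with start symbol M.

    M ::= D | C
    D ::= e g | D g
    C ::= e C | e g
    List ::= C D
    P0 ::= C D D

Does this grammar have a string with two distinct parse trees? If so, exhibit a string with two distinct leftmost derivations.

Ambiguous

Witness: e g

Derivation 1: M ⇒ D ⇒ e g
Derivation 2: M ⇒ C ⇒ e g

Two distinct leftmost derivations for the same string.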